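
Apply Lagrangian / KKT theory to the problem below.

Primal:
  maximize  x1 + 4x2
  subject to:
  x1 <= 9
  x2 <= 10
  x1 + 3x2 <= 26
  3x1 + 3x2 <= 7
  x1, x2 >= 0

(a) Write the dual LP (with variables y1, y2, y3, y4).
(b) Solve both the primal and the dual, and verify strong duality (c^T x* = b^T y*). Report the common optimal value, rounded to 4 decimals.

The standard primal-dual pair for 'max c^T x s.t. A x <= b, x >= 0' is:
  Dual:  min b^T y  s.t.  A^T y >= c,  y >= 0.

So the dual LP is:
  minimize  9y1 + 10y2 + 26y3 + 7y4
  subject to:
    y1 + y3 + 3y4 >= 1
    y2 + 3y3 + 3y4 >= 4
    y1, y2, y3, y4 >= 0

Solving the primal: x* = (0, 2.3333).
  primal value c^T x* = 9.3333.
Solving the dual: y* = (0, 0, 0, 1.3333).
  dual value b^T y* = 9.3333.
Strong duality: c^T x* = b^T y*. Confirmed.

9.3333


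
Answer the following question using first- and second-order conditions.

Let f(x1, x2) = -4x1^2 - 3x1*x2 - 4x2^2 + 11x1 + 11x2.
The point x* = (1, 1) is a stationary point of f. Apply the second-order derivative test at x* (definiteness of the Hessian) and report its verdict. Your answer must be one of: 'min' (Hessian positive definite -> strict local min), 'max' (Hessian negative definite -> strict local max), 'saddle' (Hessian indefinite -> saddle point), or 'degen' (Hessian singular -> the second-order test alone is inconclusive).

Compute the Hessian H = grad^2 f:
  H = [[-8, -3], [-3, -8]]
Verify stationarity: grad f(x*) = H x* + g = (0, 0).
Eigenvalues of H: -11, -5.
Both eigenvalues < 0, so H is negative definite -> x* is a strict local max.

max


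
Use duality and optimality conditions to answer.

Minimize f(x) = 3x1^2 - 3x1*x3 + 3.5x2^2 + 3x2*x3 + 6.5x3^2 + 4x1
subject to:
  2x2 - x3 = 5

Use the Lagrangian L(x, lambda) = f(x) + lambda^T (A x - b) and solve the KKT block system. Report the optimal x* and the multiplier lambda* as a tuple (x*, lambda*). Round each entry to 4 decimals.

Form the Lagrangian:
  L(x, lambda) = (1/2) x^T Q x + c^T x + lambda^T (A x - b)
Stationarity (grad_x L = 0): Q x + c + A^T lambda = 0.
Primal feasibility: A x = b.

This gives the KKT block system:
  [ Q   A^T ] [ x     ]   [-c ]
  [ A    0  ] [ lambda ] = [ b ]

Solving the linear system:
  x*      = (-1.2282, 1.9385, -1.1231)
  lambda* = (-5.1)
  f(x*)   = 10.2936

x* = (-1.2282, 1.9385, -1.1231), lambda* = (-5.1)


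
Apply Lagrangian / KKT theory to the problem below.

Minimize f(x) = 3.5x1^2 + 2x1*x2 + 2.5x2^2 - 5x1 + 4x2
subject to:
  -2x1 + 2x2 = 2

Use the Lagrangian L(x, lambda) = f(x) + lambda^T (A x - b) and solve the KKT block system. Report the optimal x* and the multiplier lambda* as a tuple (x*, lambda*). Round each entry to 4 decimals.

Form the Lagrangian:
  L(x, lambda) = (1/2) x^T Q x + c^T x + lambda^T (A x - b)
Stationarity (grad_x L = 0): Q x + c + A^T lambda = 0.
Primal feasibility: A x = b.

This gives the KKT block system:
  [ Q   A^T ] [ x     ]   [-c ]
  [ A    0  ] [ lambda ] = [ b ]

Solving the linear system:
  x*      = (-0.375, 0.625)
  lambda* = (-3.1875)
  f(x*)   = 5.375

x* = (-0.375, 0.625), lambda* = (-3.1875)


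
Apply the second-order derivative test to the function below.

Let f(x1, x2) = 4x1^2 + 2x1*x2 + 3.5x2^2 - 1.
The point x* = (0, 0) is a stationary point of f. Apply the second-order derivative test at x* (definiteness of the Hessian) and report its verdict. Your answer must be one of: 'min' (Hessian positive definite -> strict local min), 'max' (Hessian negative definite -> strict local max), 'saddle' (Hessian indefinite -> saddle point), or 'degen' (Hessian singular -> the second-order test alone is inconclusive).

Compute the Hessian H = grad^2 f:
  H = [[8, 2], [2, 7]]
Verify stationarity: grad f(x*) = H x* + g = (0, 0).
Eigenvalues of H: 5.4384, 9.5616.
Both eigenvalues > 0, so H is positive definite -> x* is a strict local min.

min


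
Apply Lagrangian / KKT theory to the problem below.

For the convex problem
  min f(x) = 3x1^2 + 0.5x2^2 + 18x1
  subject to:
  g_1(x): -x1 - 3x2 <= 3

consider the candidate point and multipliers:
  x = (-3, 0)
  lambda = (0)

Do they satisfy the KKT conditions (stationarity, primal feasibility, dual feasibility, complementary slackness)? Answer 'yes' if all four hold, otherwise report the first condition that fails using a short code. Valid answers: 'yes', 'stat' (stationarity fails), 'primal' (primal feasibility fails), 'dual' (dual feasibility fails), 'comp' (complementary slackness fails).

Gradient of f: grad f(x) = Q x + c = (0, 0)
Constraint values g_i(x) = a_i^T x - b_i:
  g_1((-3, 0)) = 0
Stationarity residual: grad f(x) + sum_i lambda_i a_i = (0, 0)
  -> stationarity OK
Primal feasibility (all g_i <= 0): OK
Dual feasibility (all lambda_i >= 0): OK
Complementary slackness (lambda_i * g_i(x) = 0 for all i): OK

Verdict: yes, KKT holds.

yes


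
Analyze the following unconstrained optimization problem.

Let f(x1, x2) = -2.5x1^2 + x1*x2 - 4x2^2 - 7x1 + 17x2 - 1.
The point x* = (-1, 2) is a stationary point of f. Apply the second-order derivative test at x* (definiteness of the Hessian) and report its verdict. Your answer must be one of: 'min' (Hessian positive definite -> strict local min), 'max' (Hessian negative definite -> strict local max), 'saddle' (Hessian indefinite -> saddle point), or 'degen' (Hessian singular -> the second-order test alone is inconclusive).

Compute the Hessian H = grad^2 f:
  H = [[-5, 1], [1, -8]]
Verify stationarity: grad f(x*) = H x* + g = (0, 0).
Eigenvalues of H: -8.3028, -4.6972.
Both eigenvalues < 0, so H is negative definite -> x* is a strict local max.

max


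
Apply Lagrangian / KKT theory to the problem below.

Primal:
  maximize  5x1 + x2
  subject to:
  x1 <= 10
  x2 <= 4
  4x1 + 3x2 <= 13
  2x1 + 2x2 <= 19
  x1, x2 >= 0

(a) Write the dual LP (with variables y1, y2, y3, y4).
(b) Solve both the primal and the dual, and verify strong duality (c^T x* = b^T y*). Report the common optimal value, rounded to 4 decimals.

The standard primal-dual pair for 'max c^T x s.t. A x <= b, x >= 0' is:
  Dual:  min b^T y  s.t.  A^T y >= c,  y >= 0.

So the dual LP is:
  minimize  10y1 + 4y2 + 13y3 + 19y4
  subject to:
    y1 + 4y3 + 2y4 >= 5
    y2 + 3y3 + 2y4 >= 1
    y1, y2, y3, y4 >= 0

Solving the primal: x* = (3.25, 0).
  primal value c^T x* = 16.25.
Solving the dual: y* = (0, 0, 1.25, 0).
  dual value b^T y* = 16.25.
Strong duality: c^T x* = b^T y*. Confirmed.

16.25


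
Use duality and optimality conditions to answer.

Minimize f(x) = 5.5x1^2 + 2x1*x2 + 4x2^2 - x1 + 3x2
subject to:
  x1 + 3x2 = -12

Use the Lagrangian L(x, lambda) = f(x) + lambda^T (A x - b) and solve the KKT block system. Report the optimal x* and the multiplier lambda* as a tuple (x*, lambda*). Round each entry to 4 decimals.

Form the Lagrangian:
  L(x, lambda) = (1/2) x^T Q x + c^T x + lambda^T (A x - b)
Stationarity (grad_x L = 0): Q x + c + A^T lambda = 0.
Primal feasibility: A x = b.

This gives the KKT block system:
  [ Q   A^T ] [ x     ]   [-c ]
  [ A    0  ] [ lambda ] = [ b ]

Solving the linear system:
  x*      = (-0.0632, -3.9789)
  lambda* = (9.6526)
  f(x*)   = 51.9789

x* = (-0.0632, -3.9789), lambda* = (9.6526)


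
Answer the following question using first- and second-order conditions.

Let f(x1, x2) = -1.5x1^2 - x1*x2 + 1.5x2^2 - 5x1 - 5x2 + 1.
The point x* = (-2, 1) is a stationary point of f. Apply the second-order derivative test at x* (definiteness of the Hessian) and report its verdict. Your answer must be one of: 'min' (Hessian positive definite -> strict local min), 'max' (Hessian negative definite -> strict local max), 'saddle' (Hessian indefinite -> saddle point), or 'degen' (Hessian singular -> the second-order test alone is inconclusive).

Compute the Hessian H = grad^2 f:
  H = [[-3, -1], [-1, 3]]
Verify stationarity: grad f(x*) = H x* + g = (0, 0).
Eigenvalues of H: -3.1623, 3.1623.
Eigenvalues have mixed signs, so H is indefinite -> x* is a saddle point.

saddle


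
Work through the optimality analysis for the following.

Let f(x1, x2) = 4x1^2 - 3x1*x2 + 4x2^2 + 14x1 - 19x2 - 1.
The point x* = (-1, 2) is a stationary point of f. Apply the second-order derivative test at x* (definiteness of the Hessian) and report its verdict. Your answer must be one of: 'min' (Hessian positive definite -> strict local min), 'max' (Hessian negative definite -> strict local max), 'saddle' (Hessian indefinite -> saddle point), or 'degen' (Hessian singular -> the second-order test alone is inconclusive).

Compute the Hessian H = grad^2 f:
  H = [[8, -3], [-3, 8]]
Verify stationarity: grad f(x*) = H x* + g = (0, 0).
Eigenvalues of H: 5, 11.
Both eigenvalues > 0, so H is positive definite -> x* is a strict local min.

min


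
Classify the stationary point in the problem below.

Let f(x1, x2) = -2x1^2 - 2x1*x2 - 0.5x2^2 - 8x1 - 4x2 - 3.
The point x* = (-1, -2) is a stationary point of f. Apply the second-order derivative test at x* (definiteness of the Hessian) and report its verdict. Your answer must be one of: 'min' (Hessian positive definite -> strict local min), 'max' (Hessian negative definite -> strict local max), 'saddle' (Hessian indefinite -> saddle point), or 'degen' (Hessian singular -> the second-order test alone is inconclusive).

Compute the Hessian H = grad^2 f:
  H = [[-4, -2], [-2, -1]]
Verify stationarity: grad f(x*) = H x* + g = (0, 0).
Eigenvalues of H: -5, 0.
H has a zero eigenvalue (singular; negative semidefinite but not definite), so H is neither positive definite, negative definite, nor indefinite. The second-order test alone is inconclusive -> degen.
(Indeed, f is constant along the null direction of H through x*, so x* is not a strict local extremum.)

degen


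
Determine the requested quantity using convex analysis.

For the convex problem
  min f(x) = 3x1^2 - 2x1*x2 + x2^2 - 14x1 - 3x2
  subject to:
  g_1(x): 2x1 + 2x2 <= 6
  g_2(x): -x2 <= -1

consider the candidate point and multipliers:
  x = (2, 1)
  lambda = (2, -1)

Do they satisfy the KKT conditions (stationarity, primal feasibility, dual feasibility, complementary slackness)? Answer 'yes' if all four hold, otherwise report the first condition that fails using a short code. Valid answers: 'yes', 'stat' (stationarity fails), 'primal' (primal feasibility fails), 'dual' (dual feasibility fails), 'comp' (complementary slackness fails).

Gradient of f: grad f(x) = Q x + c = (-4, -5)
Constraint values g_i(x) = a_i^T x - b_i:
  g_1((2, 1)) = 0
  g_2((2, 1)) = 0
Stationarity residual: grad f(x) + sum_i lambda_i a_i = (0, 0)
  -> stationarity OK
Primal feasibility (all g_i <= 0): OK
Dual feasibility (all lambda_i >= 0): FAILS
Complementary slackness (lambda_i * g_i(x) = 0 for all i): OK

Verdict: the first failing condition is dual_feasibility -> dual.

dual


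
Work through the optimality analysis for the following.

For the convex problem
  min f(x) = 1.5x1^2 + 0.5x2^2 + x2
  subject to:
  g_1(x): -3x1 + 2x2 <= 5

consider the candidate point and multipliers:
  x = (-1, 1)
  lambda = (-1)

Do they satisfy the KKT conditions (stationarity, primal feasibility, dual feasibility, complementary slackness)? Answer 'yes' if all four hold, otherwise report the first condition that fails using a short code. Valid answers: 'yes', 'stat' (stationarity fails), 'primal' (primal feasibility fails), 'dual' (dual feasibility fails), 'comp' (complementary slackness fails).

Gradient of f: grad f(x) = Q x + c = (-3, 2)
Constraint values g_i(x) = a_i^T x - b_i:
  g_1((-1, 1)) = 0
Stationarity residual: grad f(x) + sum_i lambda_i a_i = (0, 0)
  -> stationarity OK
Primal feasibility (all g_i <= 0): OK
Dual feasibility (all lambda_i >= 0): FAILS
Complementary slackness (lambda_i * g_i(x) = 0 for all i): OK

Verdict: the first failing condition is dual_feasibility -> dual.

dual


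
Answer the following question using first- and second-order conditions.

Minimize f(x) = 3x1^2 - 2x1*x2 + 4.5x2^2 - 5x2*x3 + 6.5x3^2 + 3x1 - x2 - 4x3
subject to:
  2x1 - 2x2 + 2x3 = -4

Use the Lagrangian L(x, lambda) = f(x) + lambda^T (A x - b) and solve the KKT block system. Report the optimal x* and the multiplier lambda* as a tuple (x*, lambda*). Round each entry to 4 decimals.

Form the Lagrangian:
  L(x, lambda) = (1/2) x^T Q x + c^T x + lambda^T (A x - b)
Stationarity (grad_x L = 0): Q x + c + A^T lambda = 0.
Primal feasibility: A x = b.

This gives the KKT block system:
  [ Q   A^T ] [ x     ]   [-c ]
  [ A    0  ] [ lambda ] = [ b ]

Solving the linear system:
  x*      = (-1.4531, 0.5391, -0.0078)
  lambda* = (3.3984)
  f(x*)   = 4.3633

x* = (-1.4531, 0.5391, -0.0078), lambda* = (3.3984)


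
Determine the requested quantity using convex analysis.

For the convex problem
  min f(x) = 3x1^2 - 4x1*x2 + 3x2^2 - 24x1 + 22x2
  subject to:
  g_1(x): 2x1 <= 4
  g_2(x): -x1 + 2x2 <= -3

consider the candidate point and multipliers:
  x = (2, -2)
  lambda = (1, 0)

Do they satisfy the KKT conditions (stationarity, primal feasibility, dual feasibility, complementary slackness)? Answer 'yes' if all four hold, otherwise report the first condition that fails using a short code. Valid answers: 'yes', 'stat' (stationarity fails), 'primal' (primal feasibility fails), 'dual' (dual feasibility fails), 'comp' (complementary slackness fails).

Gradient of f: grad f(x) = Q x + c = (-4, 2)
Constraint values g_i(x) = a_i^T x - b_i:
  g_1((2, -2)) = 0
  g_2((2, -2)) = -3
Stationarity residual: grad f(x) + sum_i lambda_i a_i = (-2, 2)
  -> stationarity FAILS
Primal feasibility (all g_i <= 0): OK
Dual feasibility (all lambda_i >= 0): OK
Complementary slackness (lambda_i * g_i(x) = 0 for all i): OK

Verdict: the first failing condition is stationarity -> stat.

stat


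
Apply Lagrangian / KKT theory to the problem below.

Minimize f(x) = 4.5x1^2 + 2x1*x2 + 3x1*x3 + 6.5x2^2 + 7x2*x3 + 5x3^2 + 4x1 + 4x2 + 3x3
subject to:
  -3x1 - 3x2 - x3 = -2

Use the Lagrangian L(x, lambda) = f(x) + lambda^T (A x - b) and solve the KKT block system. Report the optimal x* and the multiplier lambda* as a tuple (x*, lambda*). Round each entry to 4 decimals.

Form the Lagrangian:
  L(x, lambda) = (1/2) x^T Q x + c^T x + lambda^T (A x - b)
Stationarity (grad_x L = 0): Q x + c + A^T lambda = 0.
Primal feasibility: A x = b.

This gives the KKT block system:
  [ Q   A^T ] [ x     ]   [-c ]
  [ A    0  ] [ lambda ] = [ b ]

Solving the linear system:
  x*      = (0.3984, 0.4312, -0.4886)
  lambda* = (2.3273)
  f(x*)   = 3.2534

x* = (0.3984, 0.4312, -0.4886), lambda* = (2.3273)


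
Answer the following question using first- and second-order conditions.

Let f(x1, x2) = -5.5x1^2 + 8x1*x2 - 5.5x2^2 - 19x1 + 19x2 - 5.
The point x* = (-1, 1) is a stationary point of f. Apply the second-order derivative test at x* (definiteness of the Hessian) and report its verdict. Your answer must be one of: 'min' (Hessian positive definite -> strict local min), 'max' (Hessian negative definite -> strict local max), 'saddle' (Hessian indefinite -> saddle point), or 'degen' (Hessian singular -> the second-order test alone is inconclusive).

Compute the Hessian H = grad^2 f:
  H = [[-11, 8], [8, -11]]
Verify stationarity: grad f(x*) = H x* + g = (0, 0).
Eigenvalues of H: -19, -3.
Both eigenvalues < 0, so H is negative definite -> x* is a strict local max.

max


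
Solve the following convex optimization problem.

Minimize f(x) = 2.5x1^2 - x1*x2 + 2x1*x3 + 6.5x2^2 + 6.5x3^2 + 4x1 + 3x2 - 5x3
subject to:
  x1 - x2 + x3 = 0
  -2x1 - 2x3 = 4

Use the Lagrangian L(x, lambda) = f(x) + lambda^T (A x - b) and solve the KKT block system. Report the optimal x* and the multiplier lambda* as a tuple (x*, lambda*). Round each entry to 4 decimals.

Form the Lagrangian:
  L(x, lambda) = (1/2) x^T Q x + c^T x + lambda^T (A x - b)
Stationarity (grad_x L = 0): Q x + c + A^T lambda = 0.
Primal feasibility: A x = b.

This gives the KKT block system:
  [ Q   A^T ] [ x     ]   [-c ]
  [ A    0  ] [ lambda ] = [ b ]

Solving the linear system:
  x*      = (-2.3571, -2, 0.3571)
  lambda* = (-20.6429, -12.8571)
  f(x*)   = 17.1071

x* = (-2.3571, -2, 0.3571), lambda* = (-20.6429, -12.8571)


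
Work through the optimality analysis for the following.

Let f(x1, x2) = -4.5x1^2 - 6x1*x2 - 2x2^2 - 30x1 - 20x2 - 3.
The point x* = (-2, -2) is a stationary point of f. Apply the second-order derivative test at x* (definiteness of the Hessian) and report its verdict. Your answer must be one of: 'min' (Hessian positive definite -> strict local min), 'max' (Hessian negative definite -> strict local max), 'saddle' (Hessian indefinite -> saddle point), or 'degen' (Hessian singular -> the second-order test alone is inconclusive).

Compute the Hessian H = grad^2 f:
  H = [[-9, -6], [-6, -4]]
Verify stationarity: grad f(x*) = H x* + g = (0, 0).
Eigenvalues of H: -13, 0.
H has a zero eigenvalue (singular; negative semidefinite but not definite), so H is neither positive definite, negative definite, nor indefinite. The second-order test alone is inconclusive -> degen.
(Indeed, f is constant along the null direction of H through x*, so x* is not a strict local extremum.)

degen


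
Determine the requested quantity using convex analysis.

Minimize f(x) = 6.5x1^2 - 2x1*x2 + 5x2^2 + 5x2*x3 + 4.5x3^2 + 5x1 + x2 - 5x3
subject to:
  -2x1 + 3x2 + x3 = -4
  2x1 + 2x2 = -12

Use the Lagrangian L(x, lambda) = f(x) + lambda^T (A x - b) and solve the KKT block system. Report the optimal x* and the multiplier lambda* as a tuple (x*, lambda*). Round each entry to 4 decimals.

Form the Lagrangian:
  L(x, lambda) = (1/2) x^T Q x + c^T x + lambda^T (A x - b)
Stationarity (grad_x L = 0): Q x + c + A^T lambda = 0.
Primal feasibility: A x = b.

This gives the KKT block system:
  [ Q   A^T ] [ x     ]   [-c ]
  [ A    0  ] [ lambda ] = [ b ]

Solving the linear system:
  x*      = (-2.2822, -3.7178, 2.5891)
  lambda* = (0.2871, 8.9035)
  f(x*)   = 39.9579

x* = (-2.2822, -3.7178, 2.5891), lambda* = (0.2871, 8.9035)


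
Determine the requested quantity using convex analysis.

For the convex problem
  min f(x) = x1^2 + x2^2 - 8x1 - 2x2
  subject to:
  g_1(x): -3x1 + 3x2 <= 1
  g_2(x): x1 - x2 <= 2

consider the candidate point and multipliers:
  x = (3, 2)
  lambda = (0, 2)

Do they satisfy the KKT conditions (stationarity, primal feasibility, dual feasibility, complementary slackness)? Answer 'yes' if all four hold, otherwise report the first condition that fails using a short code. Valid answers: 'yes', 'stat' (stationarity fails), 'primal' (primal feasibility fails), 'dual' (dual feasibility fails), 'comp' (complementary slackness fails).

Gradient of f: grad f(x) = Q x + c = (-2, 2)
Constraint values g_i(x) = a_i^T x - b_i:
  g_1((3, 2)) = -4
  g_2((3, 2)) = -1
Stationarity residual: grad f(x) + sum_i lambda_i a_i = (0, 0)
  -> stationarity OK
Primal feasibility (all g_i <= 0): OK
Dual feasibility (all lambda_i >= 0): OK
Complementary slackness (lambda_i * g_i(x) = 0 for all i): FAILS

Verdict: the first failing condition is complementary_slackness -> comp.

comp


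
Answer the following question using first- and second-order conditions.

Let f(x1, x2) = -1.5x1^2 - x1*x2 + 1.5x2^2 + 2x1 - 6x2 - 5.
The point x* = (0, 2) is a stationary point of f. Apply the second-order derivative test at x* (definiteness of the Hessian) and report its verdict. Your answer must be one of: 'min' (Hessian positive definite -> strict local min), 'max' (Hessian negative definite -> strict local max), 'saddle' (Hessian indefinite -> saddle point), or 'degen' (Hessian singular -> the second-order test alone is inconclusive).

Compute the Hessian H = grad^2 f:
  H = [[-3, -1], [-1, 3]]
Verify stationarity: grad f(x*) = H x* + g = (0, 0).
Eigenvalues of H: -3.1623, 3.1623.
Eigenvalues have mixed signs, so H is indefinite -> x* is a saddle point.

saddle


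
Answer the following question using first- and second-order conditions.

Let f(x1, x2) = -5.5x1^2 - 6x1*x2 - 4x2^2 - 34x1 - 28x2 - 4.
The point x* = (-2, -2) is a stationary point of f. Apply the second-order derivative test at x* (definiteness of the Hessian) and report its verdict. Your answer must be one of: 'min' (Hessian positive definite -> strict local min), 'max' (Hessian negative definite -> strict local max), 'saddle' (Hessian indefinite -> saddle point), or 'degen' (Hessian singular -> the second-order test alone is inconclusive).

Compute the Hessian H = grad^2 f:
  H = [[-11, -6], [-6, -8]]
Verify stationarity: grad f(x*) = H x* + g = (0, 0).
Eigenvalues of H: -15.6847, -3.3153.
Both eigenvalues < 0, so H is negative definite -> x* is a strict local max.

max


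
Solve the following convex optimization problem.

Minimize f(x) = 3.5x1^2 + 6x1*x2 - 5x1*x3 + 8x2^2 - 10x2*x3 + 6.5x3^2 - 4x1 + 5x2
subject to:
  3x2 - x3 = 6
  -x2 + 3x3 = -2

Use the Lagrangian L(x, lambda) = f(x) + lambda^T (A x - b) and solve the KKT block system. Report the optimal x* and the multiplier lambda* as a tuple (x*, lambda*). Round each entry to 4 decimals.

Form the Lagrangian:
  L(x, lambda) = (1/2) x^T Q x + c^T x + lambda^T (A x - b)
Stationarity (grad_x L = 0): Q x + c + A^T lambda = 0.
Primal feasibility: A x = b.

This gives the KKT block system:
  [ Q   A^T ] [ x     ]   [-c ]
  [ A    0  ] [ lambda ] = [ b ]

Solving the linear system:
  x*      = (-1.1429, 2, 0)
  lambda* = (-9.5179, 1.5893)
  f(x*)   = 37.4286

x* = (-1.1429, 2, 0), lambda* = (-9.5179, 1.5893)


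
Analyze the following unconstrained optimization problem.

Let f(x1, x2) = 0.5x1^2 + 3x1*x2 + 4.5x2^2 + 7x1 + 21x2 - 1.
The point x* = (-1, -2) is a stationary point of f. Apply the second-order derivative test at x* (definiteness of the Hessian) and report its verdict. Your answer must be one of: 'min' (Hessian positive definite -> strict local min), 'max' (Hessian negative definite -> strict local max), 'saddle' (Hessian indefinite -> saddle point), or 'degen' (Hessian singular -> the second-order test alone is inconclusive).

Compute the Hessian H = grad^2 f:
  H = [[1, 3], [3, 9]]
Verify stationarity: grad f(x*) = H x* + g = (0, 0).
Eigenvalues of H: 0, 10.
H has a zero eigenvalue (singular; positive semidefinite but not definite), so H is neither positive definite, negative definite, nor indefinite. The second-order test alone is inconclusive -> degen.
(Indeed, f is constant along the null direction of H through x*, so x* is not a strict local extremum.)

degen


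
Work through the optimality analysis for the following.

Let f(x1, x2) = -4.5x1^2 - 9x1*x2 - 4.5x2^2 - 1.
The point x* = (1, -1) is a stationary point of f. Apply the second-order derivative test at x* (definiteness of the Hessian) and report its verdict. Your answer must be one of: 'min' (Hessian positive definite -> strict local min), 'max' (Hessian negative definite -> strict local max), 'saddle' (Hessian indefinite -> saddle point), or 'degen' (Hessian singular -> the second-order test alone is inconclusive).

Compute the Hessian H = grad^2 f:
  H = [[-9, -9], [-9, -9]]
Verify stationarity: grad f(x*) = H x* + g = (0, 0).
Eigenvalues of H: -18, 0.
H has a zero eigenvalue (singular; negative semidefinite but not definite), so H is neither positive definite, negative definite, nor indefinite. The second-order test alone is inconclusive -> degen.
(Indeed, f is constant along the null direction of H through x*, so x* is not a strict local extremum.)

degen


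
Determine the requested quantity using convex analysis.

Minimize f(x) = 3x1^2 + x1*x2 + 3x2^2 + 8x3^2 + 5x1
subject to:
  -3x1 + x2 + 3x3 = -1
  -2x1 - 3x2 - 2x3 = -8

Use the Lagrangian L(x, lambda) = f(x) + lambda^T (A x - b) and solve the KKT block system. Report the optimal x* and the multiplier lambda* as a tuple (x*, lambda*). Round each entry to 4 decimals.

Form the Lagrangian:
  L(x, lambda) = (1/2) x^T Q x + c^T x + lambda^T (A x - b)
Stationarity (grad_x L = 0): Q x + c + A^T lambda = 0.
Primal feasibility: A x = b.

This gives the KKT block system:
  [ Q   A^T ] [ x     ]   [-c ]
  [ A    0  ] [ lambda ] = [ b ]

Solving the linear system:
  x*      = (1.1555, 1.7334, 0.2444)
  lambda* = (1.6261, 4.3941)
  f(x*)   = 21.278

x* = (1.1555, 1.7334, 0.2444), lambda* = (1.6261, 4.3941)


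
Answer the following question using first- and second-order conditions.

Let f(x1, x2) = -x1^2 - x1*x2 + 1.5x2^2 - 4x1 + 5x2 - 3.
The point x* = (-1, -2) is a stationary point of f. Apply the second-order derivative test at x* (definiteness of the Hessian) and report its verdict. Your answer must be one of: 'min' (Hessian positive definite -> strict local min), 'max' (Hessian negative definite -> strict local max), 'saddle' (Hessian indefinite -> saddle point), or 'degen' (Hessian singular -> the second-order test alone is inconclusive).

Compute the Hessian H = grad^2 f:
  H = [[-2, -1], [-1, 3]]
Verify stationarity: grad f(x*) = H x* + g = (0, 0).
Eigenvalues of H: -2.1926, 3.1926.
Eigenvalues have mixed signs, so H is indefinite -> x* is a saddle point.

saddle


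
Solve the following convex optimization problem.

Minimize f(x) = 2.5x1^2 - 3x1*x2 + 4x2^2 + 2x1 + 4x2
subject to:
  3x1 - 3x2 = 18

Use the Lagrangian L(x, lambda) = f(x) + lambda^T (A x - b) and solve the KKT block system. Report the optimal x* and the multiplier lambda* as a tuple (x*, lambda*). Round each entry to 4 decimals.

Form the Lagrangian:
  L(x, lambda) = (1/2) x^T Q x + c^T x + lambda^T (A x - b)
Stationarity (grad_x L = 0): Q x + c + A^T lambda = 0.
Primal feasibility: A x = b.

This gives the KKT block system:
  [ Q   A^T ] [ x     ]   [-c ]
  [ A    0  ] [ lambda ] = [ b ]

Solving the linear system:
  x*      = (3.4286, -2.5714)
  lambda* = (-8.9524)
  f(x*)   = 78.8571

x* = (3.4286, -2.5714), lambda* = (-8.9524)


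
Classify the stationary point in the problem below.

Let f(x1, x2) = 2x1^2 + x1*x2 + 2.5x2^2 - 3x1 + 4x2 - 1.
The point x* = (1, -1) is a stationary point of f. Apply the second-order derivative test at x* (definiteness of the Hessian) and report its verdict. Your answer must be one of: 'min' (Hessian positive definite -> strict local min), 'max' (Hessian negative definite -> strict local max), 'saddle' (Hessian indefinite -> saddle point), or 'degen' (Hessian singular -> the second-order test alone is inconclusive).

Compute the Hessian H = grad^2 f:
  H = [[4, 1], [1, 5]]
Verify stationarity: grad f(x*) = H x* + g = (0, 0).
Eigenvalues of H: 3.382, 5.618.
Both eigenvalues > 0, so H is positive definite -> x* is a strict local min.

min


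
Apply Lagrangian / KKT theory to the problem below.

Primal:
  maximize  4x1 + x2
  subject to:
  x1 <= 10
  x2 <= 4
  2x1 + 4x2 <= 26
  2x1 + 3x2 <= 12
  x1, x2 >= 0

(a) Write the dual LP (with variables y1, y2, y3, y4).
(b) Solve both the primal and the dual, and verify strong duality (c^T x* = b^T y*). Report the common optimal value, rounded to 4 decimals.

The standard primal-dual pair for 'max c^T x s.t. A x <= b, x >= 0' is:
  Dual:  min b^T y  s.t.  A^T y >= c,  y >= 0.

So the dual LP is:
  minimize  10y1 + 4y2 + 26y3 + 12y4
  subject to:
    y1 + 2y3 + 2y4 >= 4
    y2 + 4y3 + 3y4 >= 1
    y1, y2, y3, y4 >= 0

Solving the primal: x* = (6, 0).
  primal value c^T x* = 24.
Solving the dual: y* = (0, 0, 0, 2).
  dual value b^T y* = 24.
Strong duality: c^T x* = b^T y*. Confirmed.

24


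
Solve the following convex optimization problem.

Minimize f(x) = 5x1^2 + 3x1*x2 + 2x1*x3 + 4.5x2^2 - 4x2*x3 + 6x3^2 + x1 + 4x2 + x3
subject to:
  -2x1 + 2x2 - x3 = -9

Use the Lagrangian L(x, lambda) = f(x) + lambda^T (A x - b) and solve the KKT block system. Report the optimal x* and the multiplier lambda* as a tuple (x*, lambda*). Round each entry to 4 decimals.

Form the Lagrangian:
  L(x, lambda) = (1/2) x^T Q x + c^T x + lambda^T (A x - b)
Stationarity (grad_x L = 0): Q x + c + A^T lambda = 0.
Primal feasibility: A x = b.

This gives the KKT block system:
  [ Q   A^T ] [ x     ]   [-c ]
  [ A    0  ] [ lambda ] = [ b ]

Solving the linear system:
  x*      = (2.103, -2.8439, -0.8939)
  lambda* = (5.8554)
  f(x*)   = 21.2659

x* = (2.103, -2.8439, -0.8939), lambda* = (5.8554)


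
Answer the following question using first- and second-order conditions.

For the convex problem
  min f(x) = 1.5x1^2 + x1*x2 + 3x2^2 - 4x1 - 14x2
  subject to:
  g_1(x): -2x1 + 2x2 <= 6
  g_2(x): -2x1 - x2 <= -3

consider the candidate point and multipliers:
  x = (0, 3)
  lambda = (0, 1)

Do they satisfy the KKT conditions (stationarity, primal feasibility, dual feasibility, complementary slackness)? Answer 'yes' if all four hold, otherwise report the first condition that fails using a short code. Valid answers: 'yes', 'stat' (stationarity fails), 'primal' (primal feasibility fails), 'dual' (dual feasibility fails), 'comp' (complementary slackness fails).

Gradient of f: grad f(x) = Q x + c = (-1, 4)
Constraint values g_i(x) = a_i^T x - b_i:
  g_1((0, 3)) = 0
  g_2((0, 3)) = 0
Stationarity residual: grad f(x) + sum_i lambda_i a_i = (-3, 3)
  -> stationarity FAILS
Primal feasibility (all g_i <= 0): OK
Dual feasibility (all lambda_i >= 0): OK
Complementary slackness (lambda_i * g_i(x) = 0 for all i): OK

Verdict: the first failing condition is stationarity -> stat.

stat


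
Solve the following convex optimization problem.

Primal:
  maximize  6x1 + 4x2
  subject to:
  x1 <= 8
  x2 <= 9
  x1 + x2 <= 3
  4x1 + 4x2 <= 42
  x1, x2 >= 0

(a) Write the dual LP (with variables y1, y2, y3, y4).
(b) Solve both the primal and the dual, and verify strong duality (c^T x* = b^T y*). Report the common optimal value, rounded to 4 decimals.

The standard primal-dual pair for 'max c^T x s.t. A x <= b, x >= 0' is:
  Dual:  min b^T y  s.t.  A^T y >= c,  y >= 0.

So the dual LP is:
  minimize  8y1 + 9y2 + 3y3 + 42y4
  subject to:
    y1 + y3 + 4y4 >= 6
    y2 + y3 + 4y4 >= 4
    y1, y2, y3, y4 >= 0

Solving the primal: x* = (3, 0).
  primal value c^T x* = 18.
Solving the dual: y* = (0, 0, 6, 0).
  dual value b^T y* = 18.
Strong duality: c^T x* = b^T y*. Confirmed.

18


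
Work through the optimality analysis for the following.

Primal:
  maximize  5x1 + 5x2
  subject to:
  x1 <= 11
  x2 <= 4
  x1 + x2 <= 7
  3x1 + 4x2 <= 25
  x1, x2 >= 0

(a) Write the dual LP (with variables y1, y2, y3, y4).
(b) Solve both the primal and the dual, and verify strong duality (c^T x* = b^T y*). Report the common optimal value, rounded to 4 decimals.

The standard primal-dual pair for 'max c^T x s.t. A x <= b, x >= 0' is:
  Dual:  min b^T y  s.t.  A^T y >= c,  y >= 0.

So the dual LP is:
  minimize  11y1 + 4y2 + 7y3 + 25y4
  subject to:
    y1 + y3 + 3y4 >= 5
    y2 + y3 + 4y4 >= 5
    y1, y2, y3, y4 >= 0

Solving the primal: x* = (7, 0).
  primal value c^T x* = 35.
Solving the dual: y* = (0, 0, 5, 0).
  dual value b^T y* = 35.
Strong duality: c^T x* = b^T y*. Confirmed.

35


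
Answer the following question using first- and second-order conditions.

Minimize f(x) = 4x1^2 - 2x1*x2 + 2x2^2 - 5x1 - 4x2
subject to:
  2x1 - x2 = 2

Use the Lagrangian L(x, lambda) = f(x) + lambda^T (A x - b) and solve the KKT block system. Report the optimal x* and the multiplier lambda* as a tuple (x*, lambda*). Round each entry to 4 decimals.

Form the Lagrangian:
  L(x, lambda) = (1/2) x^T Q x + c^T x + lambda^T (A x - b)
Stationarity (grad_x L = 0): Q x + c + A^T lambda = 0.
Primal feasibility: A x = b.

This gives the KKT block system:
  [ Q   A^T ] [ x     ]   [-c ]
  [ A    0  ] [ lambda ] = [ b ]

Solving the linear system:
  x*      = (1.5625, 1.125)
  lambda* = (-2.625)
  f(x*)   = -3.5312

x* = (1.5625, 1.125), lambda* = (-2.625)


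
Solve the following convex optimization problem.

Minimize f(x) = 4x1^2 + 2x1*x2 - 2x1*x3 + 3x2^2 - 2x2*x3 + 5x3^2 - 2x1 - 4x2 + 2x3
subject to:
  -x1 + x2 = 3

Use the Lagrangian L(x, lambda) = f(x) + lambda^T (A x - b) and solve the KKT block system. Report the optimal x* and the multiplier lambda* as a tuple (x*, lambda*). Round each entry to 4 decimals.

Form the Lagrangian:
  L(x, lambda) = (1/2) x^T Q x + c^T x + lambda^T (A x - b)
Stationarity (grad_x L = 0): Q x + c + A^T lambda = 0.
Primal feasibility: A x = b.

This gives the KKT block system:
  [ Q   A^T ] [ x     ]   [-c ]
  [ A    0  ] [ lambda ] = [ b ]

Solving the linear system:
  x*      = (-1, 2, 0)
  lambda* = (-6)
  f(x*)   = 6

x* = (-1, 2, 0), lambda* = (-6)


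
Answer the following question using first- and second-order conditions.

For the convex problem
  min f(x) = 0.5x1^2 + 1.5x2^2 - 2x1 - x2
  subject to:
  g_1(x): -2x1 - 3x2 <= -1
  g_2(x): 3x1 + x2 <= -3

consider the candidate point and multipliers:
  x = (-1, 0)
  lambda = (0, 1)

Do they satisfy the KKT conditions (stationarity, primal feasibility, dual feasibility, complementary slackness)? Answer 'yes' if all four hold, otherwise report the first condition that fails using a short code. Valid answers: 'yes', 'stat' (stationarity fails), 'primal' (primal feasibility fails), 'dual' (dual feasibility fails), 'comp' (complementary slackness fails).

Gradient of f: grad f(x) = Q x + c = (-3, -1)
Constraint values g_i(x) = a_i^T x - b_i:
  g_1((-1, 0)) = 3
  g_2((-1, 0)) = 0
Stationarity residual: grad f(x) + sum_i lambda_i a_i = (0, 0)
  -> stationarity OK
Primal feasibility (all g_i <= 0): FAILS
Dual feasibility (all lambda_i >= 0): OK
Complementary slackness (lambda_i * g_i(x) = 0 for all i): OK

Verdict: the first failing condition is primal_feasibility -> primal.

primal


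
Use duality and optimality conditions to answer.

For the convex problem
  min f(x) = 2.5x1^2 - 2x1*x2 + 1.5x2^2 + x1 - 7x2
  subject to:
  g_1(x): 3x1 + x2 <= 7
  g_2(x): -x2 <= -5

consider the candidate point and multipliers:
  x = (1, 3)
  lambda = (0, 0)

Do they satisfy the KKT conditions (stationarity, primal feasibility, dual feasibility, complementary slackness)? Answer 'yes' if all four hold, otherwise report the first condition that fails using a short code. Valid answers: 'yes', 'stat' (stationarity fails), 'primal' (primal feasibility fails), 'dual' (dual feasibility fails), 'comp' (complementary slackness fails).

Gradient of f: grad f(x) = Q x + c = (0, 0)
Constraint values g_i(x) = a_i^T x - b_i:
  g_1((1, 3)) = -1
  g_2((1, 3)) = 2
Stationarity residual: grad f(x) + sum_i lambda_i a_i = (0, 0)
  -> stationarity OK
Primal feasibility (all g_i <= 0): FAILS
Dual feasibility (all lambda_i >= 0): OK
Complementary slackness (lambda_i * g_i(x) = 0 for all i): OK

Verdict: the first failing condition is primal_feasibility -> primal.

primal


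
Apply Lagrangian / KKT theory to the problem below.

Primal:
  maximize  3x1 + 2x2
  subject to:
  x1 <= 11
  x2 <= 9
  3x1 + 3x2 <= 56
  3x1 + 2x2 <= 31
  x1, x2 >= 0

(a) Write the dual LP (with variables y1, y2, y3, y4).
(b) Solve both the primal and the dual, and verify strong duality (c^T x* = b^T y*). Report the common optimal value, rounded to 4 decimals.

The standard primal-dual pair for 'max c^T x s.t. A x <= b, x >= 0' is:
  Dual:  min b^T y  s.t.  A^T y >= c,  y >= 0.

So the dual LP is:
  minimize  11y1 + 9y2 + 56y3 + 31y4
  subject to:
    y1 + 3y3 + 3y4 >= 3
    y2 + 3y3 + 2y4 >= 2
    y1, y2, y3, y4 >= 0

Solving the primal: x* = (10.3333, 0).
  primal value c^T x* = 31.
Solving the dual: y* = (0, 0, 0, 1).
  dual value b^T y* = 31.
Strong duality: c^T x* = b^T y*. Confirmed.

31


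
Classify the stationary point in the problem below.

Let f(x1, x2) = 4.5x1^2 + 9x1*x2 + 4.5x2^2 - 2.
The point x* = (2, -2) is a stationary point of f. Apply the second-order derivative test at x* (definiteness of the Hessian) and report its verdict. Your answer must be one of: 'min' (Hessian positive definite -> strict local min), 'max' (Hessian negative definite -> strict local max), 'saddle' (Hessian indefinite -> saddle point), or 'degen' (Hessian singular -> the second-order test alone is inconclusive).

Compute the Hessian H = grad^2 f:
  H = [[9, 9], [9, 9]]
Verify stationarity: grad f(x*) = H x* + g = (0, 0).
Eigenvalues of H: 0, 18.
H has a zero eigenvalue (singular; positive semidefinite but not definite), so H is neither positive definite, negative definite, nor indefinite. The second-order test alone is inconclusive -> degen.
(Indeed, f is constant along the null direction of H through x*, so x* is not a strict local extremum.)

degen


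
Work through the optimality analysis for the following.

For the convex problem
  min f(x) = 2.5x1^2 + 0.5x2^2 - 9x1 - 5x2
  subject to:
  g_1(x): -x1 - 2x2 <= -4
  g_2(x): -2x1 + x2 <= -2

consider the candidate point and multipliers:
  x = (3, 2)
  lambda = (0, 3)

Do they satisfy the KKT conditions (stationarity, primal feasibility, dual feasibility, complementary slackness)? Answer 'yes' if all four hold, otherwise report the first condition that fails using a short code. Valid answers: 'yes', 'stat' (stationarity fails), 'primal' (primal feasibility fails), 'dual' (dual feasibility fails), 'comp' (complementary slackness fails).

Gradient of f: grad f(x) = Q x + c = (6, -3)
Constraint values g_i(x) = a_i^T x - b_i:
  g_1((3, 2)) = -3
  g_2((3, 2)) = -2
Stationarity residual: grad f(x) + sum_i lambda_i a_i = (0, 0)
  -> stationarity OK
Primal feasibility (all g_i <= 0): OK
Dual feasibility (all lambda_i >= 0): OK
Complementary slackness (lambda_i * g_i(x) = 0 for all i): FAILS

Verdict: the first failing condition is complementary_slackness -> comp.

comp


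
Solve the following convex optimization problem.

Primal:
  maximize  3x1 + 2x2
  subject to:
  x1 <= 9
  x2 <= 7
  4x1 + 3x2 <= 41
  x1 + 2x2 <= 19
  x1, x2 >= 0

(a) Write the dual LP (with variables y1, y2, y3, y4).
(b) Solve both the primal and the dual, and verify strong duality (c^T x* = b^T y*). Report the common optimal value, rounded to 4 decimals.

The standard primal-dual pair for 'max c^T x s.t. A x <= b, x >= 0' is:
  Dual:  min b^T y  s.t.  A^T y >= c,  y >= 0.

So the dual LP is:
  minimize  9y1 + 7y2 + 41y3 + 19y4
  subject to:
    y1 + 4y3 + y4 >= 3
    y2 + 3y3 + 2y4 >= 2
    y1, y2, y3, y4 >= 0

Solving the primal: x* = (9, 1.6667).
  primal value c^T x* = 30.3333.
Solving the dual: y* = (0.3333, 0, 0.6667, 0).
  dual value b^T y* = 30.3333.
Strong duality: c^T x* = b^T y*. Confirmed.

30.3333


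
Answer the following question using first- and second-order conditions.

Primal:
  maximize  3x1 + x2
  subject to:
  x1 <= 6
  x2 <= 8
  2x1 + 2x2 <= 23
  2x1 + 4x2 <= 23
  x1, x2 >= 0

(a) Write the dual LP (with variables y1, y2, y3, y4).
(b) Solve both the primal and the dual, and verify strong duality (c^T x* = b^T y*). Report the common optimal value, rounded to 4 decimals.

The standard primal-dual pair for 'max c^T x s.t. A x <= b, x >= 0' is:
  Dual:  min b^T y  s.t.  A^T y >= c,  y >= 0.

So the dual LP is:
  minimize  6y1 + 8y2 + 23y3 + 23y4
  subject to:
    y1 + 2y3 + 2y4 >= 3
    y2 + 2y3 + 4y4 >= 1
    y1, y2, y3, y4 >= 0

Solving the primal: x* = (6, 2.75).
  primal value c^T x* = 20.75.
Solving the dual: y* = (2.5, 0, 0, 0.25).
  dual value b^T y* = 20.75.
Strong duality: c^T x* = b^T y*. Confirmed.

20.75


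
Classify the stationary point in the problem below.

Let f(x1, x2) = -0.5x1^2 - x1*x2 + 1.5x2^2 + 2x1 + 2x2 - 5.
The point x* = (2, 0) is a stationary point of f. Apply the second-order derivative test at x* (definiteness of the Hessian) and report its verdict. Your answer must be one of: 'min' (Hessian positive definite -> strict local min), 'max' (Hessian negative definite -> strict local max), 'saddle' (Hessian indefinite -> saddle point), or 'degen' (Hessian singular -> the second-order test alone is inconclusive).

Compute the Hessian H = grad^2 f:
  H = [[-1, -1], [-1, 3]]
Verify stationarity: grad f(x*) = H x* + g = (0, 0).
Eigenvalues of H: -1.2361, 3.2361.
Eigenvalues have mixed signs, so H is indefinite -> x* is a saddle point.

saddle


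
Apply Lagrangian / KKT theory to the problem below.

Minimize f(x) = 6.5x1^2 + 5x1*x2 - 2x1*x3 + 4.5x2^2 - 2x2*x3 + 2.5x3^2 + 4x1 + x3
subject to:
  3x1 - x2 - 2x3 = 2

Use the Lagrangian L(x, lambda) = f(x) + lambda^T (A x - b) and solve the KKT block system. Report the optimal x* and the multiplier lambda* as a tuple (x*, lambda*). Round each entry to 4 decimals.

Form the Lagrangian:
  L(x, lambda) = (1/2) x^T Q x + c^T x + lambda^T (A x - b)
Stationarity (grad_x L = 0): Q x + c + A^T lambda = 0.
Primal feasibility: A x = b.

This gives the KKT block system:
  [ Q   A^T ] [ x     ]   [-c ]
  [ A    0  ] [ lambda ] = [ b ]

Solving the linear system:
  x*      = (-0.0135, -0.3274, -0.8565)
  lambda* = (-1.3004)
  f(x*)   = 0.8453

x* = (-0.0135, -0.3274, -0.8565), lambda* = (-1.3004)
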